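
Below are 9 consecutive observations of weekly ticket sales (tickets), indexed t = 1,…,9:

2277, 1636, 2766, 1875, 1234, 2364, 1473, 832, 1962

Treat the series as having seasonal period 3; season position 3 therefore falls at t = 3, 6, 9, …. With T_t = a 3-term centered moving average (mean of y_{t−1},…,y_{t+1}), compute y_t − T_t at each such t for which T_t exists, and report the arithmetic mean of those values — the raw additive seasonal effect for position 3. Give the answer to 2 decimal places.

Season position 3 occurs at t = 3, 6 (where T_t is defined).
t=3: T_3 = 2092.3333; y_3 − T_3 = 2766 − 2092.3333 = 673.6667
t=6: T_6 = 1690.3333; y_6 − T_6 = 2364 − 1690.3333 = 673.6667
Mean deviation: (673.6667 + 673.6667) / 2 = 673.67

673.67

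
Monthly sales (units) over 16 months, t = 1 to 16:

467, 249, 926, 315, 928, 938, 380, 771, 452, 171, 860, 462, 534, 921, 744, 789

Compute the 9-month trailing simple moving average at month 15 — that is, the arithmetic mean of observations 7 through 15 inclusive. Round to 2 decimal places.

Sum of periods 7–15: 380 + 771 + 452 + 171 + 860 + 462 + 534 + 921 + 744 = 5295
Divide by 9: 5295 / 9 = 588.33

588.33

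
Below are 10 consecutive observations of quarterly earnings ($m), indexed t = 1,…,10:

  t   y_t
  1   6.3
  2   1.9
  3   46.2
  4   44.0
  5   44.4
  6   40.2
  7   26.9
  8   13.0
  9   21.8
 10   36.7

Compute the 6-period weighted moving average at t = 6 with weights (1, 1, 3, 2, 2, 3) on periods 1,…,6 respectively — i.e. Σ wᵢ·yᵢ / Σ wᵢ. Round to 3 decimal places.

Weighted sum: 1·6.3 + 1·1.9 + 3·46.2 + 2·44.0 + 2·44.4 + 3·40.2 = 6.3 + 1.9 + 138.6 + 88.0 + 88.8 + 120.6 = 444.2
Weight total: 1 + 1 + 3 + 2 + 2 + 3 = 12
WMA = 444.2 / 12 = 37.017

37.017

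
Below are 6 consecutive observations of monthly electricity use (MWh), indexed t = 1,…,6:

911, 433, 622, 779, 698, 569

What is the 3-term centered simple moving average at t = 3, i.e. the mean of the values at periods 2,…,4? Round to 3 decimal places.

Sum of periods 2–4: 433 + 622 + 779 = 1834
Divide by 3: 1834 / 3 = 611.333

611.333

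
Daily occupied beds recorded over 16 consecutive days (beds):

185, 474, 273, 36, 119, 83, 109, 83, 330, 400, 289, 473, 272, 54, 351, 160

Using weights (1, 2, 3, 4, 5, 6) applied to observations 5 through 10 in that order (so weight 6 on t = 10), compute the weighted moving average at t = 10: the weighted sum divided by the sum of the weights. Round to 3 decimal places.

237.810

Weighted sum: 1·119 + 2·83 + 3·109 + 4·83 + 5·330 + 6·400 = 119 + 166 + 327 + 332 + 1650 + 2400 = 4994
Weight total: 1 + 2 + 3 + 4 + 5 + 6 = 21
WMA = 4994 / 21 = 237.810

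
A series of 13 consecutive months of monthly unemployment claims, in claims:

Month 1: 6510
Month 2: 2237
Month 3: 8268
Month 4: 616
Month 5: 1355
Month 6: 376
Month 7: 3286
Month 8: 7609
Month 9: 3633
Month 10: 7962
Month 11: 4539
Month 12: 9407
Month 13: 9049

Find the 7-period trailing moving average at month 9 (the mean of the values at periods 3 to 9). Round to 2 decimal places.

3591.86

Sum of periods 3–9: 8268 + 616 + 1355 + 376 + 3286 + 7609 + 3633 = 25143
Divide by 7: 25143 / 7 = 3591.86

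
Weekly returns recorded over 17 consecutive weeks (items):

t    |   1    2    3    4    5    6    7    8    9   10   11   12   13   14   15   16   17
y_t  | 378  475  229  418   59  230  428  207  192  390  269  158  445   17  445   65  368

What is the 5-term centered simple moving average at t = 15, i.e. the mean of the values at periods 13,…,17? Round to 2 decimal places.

Sum of periods 13–17: 445 + 17 + 445 + 65 + 368 = 1340
Divide by 5: 1340 / 5 = 268.00

268.00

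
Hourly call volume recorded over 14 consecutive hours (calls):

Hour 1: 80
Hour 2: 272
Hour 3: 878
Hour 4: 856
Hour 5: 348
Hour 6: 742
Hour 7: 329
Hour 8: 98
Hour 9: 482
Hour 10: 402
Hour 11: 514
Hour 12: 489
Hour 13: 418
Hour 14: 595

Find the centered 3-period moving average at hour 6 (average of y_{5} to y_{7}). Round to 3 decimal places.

Sum of periods 5–7: 348 + 742 + 329 = 1419
Divide by 3: 1419 / 3 = 473.000

473.000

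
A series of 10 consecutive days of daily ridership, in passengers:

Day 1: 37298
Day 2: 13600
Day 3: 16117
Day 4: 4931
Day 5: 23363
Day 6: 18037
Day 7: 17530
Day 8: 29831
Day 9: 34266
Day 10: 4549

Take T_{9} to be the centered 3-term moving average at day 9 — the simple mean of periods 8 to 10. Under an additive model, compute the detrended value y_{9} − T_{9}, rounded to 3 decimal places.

11384.000

Trend T_9 = (29831 + 34266 + 4549) / 3 = 68646/3 = 22882.00000
Detrended value: 34266 − 22882.00000 = 11384.000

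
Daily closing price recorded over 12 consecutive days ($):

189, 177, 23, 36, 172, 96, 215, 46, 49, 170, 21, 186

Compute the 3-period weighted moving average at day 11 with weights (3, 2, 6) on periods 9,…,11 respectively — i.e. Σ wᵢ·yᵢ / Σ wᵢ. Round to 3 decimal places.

Weighted sum: 3·49 + 2·170 + 6·21 = 147 + 340 + 126 = 613
Weight total: 3 + 2 + 6 = 11
WMA = 613 / 11 = 55.727

55.727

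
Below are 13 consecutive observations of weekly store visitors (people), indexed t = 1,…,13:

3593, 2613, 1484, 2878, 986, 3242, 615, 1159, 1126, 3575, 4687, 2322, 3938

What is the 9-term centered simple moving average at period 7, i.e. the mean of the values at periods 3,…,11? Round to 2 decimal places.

2194.67

Sum of periods 3–11: 1484 + 2878 + 986 + 3242 + 615 + 1159 + 1126 + 3575 + 4687 = 19752
Divide by 9: 19752 / 9 = 2194.67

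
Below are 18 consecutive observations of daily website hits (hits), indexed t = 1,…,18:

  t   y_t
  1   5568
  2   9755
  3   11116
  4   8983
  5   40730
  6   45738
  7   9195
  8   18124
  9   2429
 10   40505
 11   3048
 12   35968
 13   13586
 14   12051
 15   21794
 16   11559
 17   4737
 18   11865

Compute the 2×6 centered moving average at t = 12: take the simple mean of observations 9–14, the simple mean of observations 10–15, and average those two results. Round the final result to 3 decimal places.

19544.917

Sum over 9–14: 2429 + 40505 + 3048 + 35968 + 13586 + 12051 = 107587
Sum over 10–15: 40505 + 3048 + 35968 + 13586 + 12051 + 21794 = 126952
CMA at t=12 = (107587 + 126952) / (2·6) = 234539 / 12 = 19544.917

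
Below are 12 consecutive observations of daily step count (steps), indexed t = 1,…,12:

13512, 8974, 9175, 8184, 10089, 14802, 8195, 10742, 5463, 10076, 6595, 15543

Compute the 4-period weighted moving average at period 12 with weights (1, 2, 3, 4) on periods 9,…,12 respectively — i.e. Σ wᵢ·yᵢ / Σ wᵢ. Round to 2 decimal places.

10757.20

Weighted sum: 1·5463 + 2·10076 + 3·6595 + 4·15543 = 5463 + 20152 + 19785 + 62172 = 107572
Weight total: 1 + 2 + 3 + 4 = 10
WMA = 107572 / 10 = 10757.20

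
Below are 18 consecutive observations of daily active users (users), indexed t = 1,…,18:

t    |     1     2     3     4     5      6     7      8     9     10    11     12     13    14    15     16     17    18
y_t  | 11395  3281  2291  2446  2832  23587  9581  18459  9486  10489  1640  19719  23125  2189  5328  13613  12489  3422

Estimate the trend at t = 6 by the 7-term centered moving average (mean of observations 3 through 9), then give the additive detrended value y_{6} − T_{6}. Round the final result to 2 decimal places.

13775.29

Trend T_6 = (2291 + 2446 + 2832 + 23587 + 9581 + 18459 + 9486) / 7 = 68682/7 = 9811.7143
Detrended value: 23587 − 9811.7143 = 13775.29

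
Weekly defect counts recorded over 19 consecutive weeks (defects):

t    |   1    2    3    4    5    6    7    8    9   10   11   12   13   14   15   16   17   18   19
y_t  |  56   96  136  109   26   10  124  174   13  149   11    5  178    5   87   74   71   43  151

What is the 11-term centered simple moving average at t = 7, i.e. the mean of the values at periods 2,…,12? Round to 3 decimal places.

77.545

Sum of periods 2–12: 96 + 136 + 109 + 26 + 10 + 124 + 174 + 13 + 149 + 11 + 5 = 853
Divide by 11: 853 / 11 = 77.545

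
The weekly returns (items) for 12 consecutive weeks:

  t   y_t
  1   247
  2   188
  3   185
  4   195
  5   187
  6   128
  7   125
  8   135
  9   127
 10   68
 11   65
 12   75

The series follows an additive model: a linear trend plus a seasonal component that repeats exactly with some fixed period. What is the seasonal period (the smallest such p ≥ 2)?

4

First differences y_{t+1} − y_t: -59, -3, 10, -8, -59, -3, 10, -8, -59, -3, …
The difference pattern repeats every 4 terms and not for any smaller step, so p = 4.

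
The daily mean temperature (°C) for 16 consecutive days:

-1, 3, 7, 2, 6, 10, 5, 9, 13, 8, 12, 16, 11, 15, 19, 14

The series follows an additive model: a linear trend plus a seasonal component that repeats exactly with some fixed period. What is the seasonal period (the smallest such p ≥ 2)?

3

First differences y_{t+1} − y_t: 4, 4, -5, 4, 4, -5, 4, 4, …
The difference pattern repeats every 3 terms and not for any smaller step, so p = 3.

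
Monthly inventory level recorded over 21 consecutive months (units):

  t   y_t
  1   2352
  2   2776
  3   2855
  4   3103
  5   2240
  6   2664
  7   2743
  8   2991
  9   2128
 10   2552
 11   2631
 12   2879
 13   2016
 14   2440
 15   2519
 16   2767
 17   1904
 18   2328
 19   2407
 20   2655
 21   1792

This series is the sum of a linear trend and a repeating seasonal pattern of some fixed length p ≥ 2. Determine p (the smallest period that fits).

First differences y_{t+1} − y_t: 424, 79, 248, -863, 424, 79, 248, -863, 424, 79, …
The difference pattern repeats every 4 terms and not for any smaller step, so p = 4.

4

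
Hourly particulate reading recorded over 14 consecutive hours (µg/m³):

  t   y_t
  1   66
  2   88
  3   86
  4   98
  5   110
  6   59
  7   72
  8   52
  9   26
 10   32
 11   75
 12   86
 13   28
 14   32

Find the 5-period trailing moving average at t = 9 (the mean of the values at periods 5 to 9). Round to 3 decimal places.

Sum of periods 5–9: 110 + 59 + 72 + 52 + 26 = 319
Divide by 5: 319 / 5 = 63.800

63.800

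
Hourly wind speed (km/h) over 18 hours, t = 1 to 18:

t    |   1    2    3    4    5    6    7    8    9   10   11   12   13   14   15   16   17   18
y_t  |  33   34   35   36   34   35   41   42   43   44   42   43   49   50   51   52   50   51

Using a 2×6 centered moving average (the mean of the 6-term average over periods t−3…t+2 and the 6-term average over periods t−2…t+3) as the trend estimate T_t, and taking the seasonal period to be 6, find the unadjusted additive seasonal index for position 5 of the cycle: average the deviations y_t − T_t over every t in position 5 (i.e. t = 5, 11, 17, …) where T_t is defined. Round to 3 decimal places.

Season position 5 occurs at t = 5, 11 (where T_t is defined).
t=5: T_5 = 36.50000; y_5 − T_5 = 34 − 36.50000 = -2.50000
t=11: T_11 = 44.50000; y_11 − T_11 = 42 − 44.50000 = -2.50000
Mean deviation: (-2.50000 + -2.50000) / 2 = -2.500

-2.500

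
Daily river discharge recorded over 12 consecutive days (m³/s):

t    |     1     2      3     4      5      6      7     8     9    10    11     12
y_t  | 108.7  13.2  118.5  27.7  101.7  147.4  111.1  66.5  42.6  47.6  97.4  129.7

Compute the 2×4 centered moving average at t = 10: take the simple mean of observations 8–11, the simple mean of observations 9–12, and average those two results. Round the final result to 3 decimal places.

Sum over 8–11: 66.5 + 42.6 + 47.6 + 97.4 = 254.1
Sum over 9–12: 42.6 + 47.6 + 97.4 + 129.7 = 317.3
CMA at t=10 = (254.1 + 317.3) / (2·4) = 571.4 / 8 = 71.425

71.425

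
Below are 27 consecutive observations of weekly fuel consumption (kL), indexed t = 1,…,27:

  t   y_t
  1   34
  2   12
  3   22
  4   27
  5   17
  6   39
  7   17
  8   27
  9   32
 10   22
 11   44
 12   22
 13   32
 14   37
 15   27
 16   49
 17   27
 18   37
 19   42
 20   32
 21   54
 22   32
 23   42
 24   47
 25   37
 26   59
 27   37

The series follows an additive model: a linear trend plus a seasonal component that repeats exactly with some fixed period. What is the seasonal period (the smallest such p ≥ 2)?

First differences y_{t+1} − y_t: -22, 10, 5, -10, 22, -22, 10, 5, -10, 22, -22, 10, …
The difference pattern repeats every 5 terms and not for any smaller step, so p = 5.

5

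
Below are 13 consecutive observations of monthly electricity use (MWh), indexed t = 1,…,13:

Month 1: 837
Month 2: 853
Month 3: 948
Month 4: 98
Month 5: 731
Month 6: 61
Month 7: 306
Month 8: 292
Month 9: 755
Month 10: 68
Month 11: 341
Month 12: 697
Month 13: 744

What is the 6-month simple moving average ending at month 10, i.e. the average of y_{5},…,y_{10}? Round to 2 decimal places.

Sum of periods 5–10: 731 + 61 + 306 + 292 + 755 + 68 = 2213
Divide by 6: 2213 / 6 = 368.83

368.83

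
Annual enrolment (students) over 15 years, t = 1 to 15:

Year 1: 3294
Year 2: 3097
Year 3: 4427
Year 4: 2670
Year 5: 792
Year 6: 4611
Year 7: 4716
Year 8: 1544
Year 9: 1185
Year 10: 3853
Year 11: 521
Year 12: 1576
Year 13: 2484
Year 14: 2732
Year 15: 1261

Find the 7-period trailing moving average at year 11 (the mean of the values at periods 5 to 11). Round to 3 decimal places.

Sum of periods 5–11: 792 + 4611 + 4716 + 1544 + 1185 + 3853 + 521 = 17222
Divide by 7: 17222 / 7 = 2460.286

2460.286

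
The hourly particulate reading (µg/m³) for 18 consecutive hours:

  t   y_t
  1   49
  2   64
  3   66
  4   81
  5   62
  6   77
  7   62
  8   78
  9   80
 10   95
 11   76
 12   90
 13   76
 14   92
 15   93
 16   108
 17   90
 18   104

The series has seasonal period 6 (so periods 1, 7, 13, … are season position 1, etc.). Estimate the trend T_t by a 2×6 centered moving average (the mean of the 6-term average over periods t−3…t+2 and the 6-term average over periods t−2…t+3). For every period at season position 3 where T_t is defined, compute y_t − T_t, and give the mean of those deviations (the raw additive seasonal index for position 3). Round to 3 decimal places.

Season position 3 occurs at t = 9, 15 (where T_t is defined).
t=9: T_9 = 79.08333; y_9 − T_9 = 80 − 79.08333 = 0.91667
t=15: T_15 = 92.66667; y_15 − T_15 = 93 − 92.66667 = 0.33333
Mean deviation: (0.91667 + 0.33333) / 2 = 0.625

0.625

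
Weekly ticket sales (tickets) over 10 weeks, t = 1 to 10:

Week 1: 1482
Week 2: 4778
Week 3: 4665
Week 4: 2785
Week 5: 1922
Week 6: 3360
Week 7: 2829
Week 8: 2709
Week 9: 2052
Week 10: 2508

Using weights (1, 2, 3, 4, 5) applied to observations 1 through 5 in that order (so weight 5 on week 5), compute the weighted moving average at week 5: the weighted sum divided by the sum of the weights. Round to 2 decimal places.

3052.20

Weighted sum: 1·1482 + 2·4778 + 3·4665 + 4·2785 + 5·1922 = 1482 + 9556 + 13995 + 11140 + 9610 = 45783
Weight total: 1 + 2 + 3 + 4 + 5 = 15
WMA = 45783 / 15 = 3052.20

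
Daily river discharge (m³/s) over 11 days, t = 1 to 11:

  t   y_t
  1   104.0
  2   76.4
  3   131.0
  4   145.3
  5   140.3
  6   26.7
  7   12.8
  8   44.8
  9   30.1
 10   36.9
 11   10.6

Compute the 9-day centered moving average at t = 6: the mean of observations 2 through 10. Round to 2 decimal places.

Sum of periods 2–10: 76.4 + 131.0 + 145.3 + 140.3 + 26.7 + 12.8 + 44.8 + 30.1 + 36.9 = 644.3
Divide by 9: 644.3 / 9 = 71.59

71.59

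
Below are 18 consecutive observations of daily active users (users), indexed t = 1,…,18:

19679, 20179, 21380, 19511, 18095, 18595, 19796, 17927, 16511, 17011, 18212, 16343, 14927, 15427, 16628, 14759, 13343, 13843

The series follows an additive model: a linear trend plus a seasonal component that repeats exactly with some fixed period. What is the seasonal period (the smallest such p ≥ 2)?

First differences y_{t+1} − y_t: 500, 1201, -1869, -1416, 500, 1201, -1869, -1416, 500, 1201, …
The difference pattern repeats every 4 terms and not for any smaller step, so p = 4.

4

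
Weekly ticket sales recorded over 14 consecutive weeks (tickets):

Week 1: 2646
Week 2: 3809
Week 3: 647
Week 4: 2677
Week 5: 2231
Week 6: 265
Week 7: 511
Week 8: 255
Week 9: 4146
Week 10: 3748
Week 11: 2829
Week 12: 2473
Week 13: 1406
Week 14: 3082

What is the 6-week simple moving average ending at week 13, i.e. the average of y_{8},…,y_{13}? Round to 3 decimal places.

Sum of periods 8–13: 255 + 4146 + 3748 + 2829 + 2473 + 1406 = 14857
Divide by 6: 14857 / 6 = 2476.167

2476.167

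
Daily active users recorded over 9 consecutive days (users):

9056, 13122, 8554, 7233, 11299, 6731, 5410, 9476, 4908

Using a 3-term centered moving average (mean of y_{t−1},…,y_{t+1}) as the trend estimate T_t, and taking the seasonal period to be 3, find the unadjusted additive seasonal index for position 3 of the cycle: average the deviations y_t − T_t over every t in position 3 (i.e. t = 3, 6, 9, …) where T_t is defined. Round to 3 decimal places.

-1082.333

Season position 3 occurs at t = 3, 6 (where T_t is defined).
t=3: T_3 = 9636.33333; y_3 − T_3 = 8554 − 9636.33333 = -1082.33333
t=6: T_6 = 7813.33333; y_6 − T_6 = 6731 − 7813.33333 = -1082.33333
Mean deviation: (-1082.33333 + -1082.33333) / 2 = -1082.333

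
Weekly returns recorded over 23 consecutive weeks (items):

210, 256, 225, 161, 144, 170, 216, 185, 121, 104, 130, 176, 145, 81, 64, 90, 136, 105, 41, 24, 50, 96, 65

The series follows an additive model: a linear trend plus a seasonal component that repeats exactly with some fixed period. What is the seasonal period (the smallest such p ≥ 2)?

5

First differences y_{t+1} − y_t: 46, -31, -64, -17, 26, 46, -31, -64, -17, 26, 46, -31, …
The difference pattern repeats every 5 terms and not for any smaller step, so p = 5.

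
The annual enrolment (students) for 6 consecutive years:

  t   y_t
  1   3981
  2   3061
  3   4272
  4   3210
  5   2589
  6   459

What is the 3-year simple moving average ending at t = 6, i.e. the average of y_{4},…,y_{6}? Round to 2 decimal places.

Sum of periods 4–6: 3210 + 2589 + 459 = 6258
Divide by 3: 6258 / 3 = 2086.00

2086.00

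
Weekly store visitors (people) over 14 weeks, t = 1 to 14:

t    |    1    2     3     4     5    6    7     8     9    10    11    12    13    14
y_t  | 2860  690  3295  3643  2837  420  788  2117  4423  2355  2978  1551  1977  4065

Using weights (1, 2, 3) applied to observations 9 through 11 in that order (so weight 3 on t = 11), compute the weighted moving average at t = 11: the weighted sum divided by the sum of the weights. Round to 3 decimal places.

Weighted sum: 1·4423 + 2·2355 + 3·2978 = 4423 + 4710 + 8934 = 18067
Weight total: 1 + 2 + 3 = 6
WMA = 18067 / 6 = 3011.167

3011.167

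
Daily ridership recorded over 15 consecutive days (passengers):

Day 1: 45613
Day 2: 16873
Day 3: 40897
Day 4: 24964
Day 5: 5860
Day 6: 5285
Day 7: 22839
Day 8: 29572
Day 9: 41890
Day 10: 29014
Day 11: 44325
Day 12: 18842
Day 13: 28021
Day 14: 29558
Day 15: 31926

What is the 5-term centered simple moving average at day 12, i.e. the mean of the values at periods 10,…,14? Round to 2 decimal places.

29952.00

Sum of periods 10–14: 29014 + 44325 + 18842 + 28021 + 29558 = 149760
Divide by 5: 149760 / 5 = 29952.00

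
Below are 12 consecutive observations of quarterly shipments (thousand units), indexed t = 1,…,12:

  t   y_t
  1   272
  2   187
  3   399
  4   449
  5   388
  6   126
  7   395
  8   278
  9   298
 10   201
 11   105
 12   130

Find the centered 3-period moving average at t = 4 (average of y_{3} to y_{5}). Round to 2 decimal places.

Sum of periods 3–5: 399 + 449 + 388 = 1236
Divide by 3: 1236 / 3 = 412.00

412.00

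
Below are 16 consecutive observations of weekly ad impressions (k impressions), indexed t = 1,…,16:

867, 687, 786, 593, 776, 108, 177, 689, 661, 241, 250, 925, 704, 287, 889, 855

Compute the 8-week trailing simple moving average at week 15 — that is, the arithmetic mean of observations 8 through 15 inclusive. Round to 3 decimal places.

Sum of periods 8–15: 689 + 661 + 241 + 250 + 925 + 704 + 287 + 889 = 4646
Divide by 8: 4646 / 8 = 580.750

580.750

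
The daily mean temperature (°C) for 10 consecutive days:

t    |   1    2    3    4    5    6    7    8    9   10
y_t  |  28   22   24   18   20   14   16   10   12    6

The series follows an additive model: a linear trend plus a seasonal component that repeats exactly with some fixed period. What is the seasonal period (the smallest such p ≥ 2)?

First differences y_{t+1} − y_t: -6, 2, -6, 2, -6, 2, …
The difference pattern repeats every 2 terms and not for any smaller step, so p = 2.

2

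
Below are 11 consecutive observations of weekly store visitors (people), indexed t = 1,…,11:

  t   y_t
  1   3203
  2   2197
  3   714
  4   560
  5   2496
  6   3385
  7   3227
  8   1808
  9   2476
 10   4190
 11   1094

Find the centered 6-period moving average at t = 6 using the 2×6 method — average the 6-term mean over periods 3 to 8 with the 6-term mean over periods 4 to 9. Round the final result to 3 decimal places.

Sum over 3–8: 714 + 560 + 2496 + 3385 + 3227 + 1808 = 12190
Sum over 4–9: 560 + 2496 + 3385 + 3227 + 1808 + 2476 = 13952
CMA at t=6 = (12190 + 13952) / (2·6) = 26142 / 12 = 2178.500

2178.500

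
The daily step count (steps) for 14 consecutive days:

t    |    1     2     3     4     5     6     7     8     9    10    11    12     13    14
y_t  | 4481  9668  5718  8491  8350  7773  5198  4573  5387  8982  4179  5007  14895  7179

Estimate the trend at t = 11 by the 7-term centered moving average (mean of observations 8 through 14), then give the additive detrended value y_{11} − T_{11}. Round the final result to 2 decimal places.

Trend T_11 = (4573 + 5387 + 8982 + 4179 + 5007 + 14895 + 7179) / 7 = 50202/7 = 7171.7143
Detrended value: 4179 − 7171.7143 = -2992.71

-2992.71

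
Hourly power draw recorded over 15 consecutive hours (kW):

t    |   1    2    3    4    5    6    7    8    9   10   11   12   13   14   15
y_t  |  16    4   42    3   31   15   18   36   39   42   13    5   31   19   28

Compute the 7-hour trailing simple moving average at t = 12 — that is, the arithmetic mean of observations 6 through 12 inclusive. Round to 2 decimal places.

24.00

Sum of periods 6–12: 15 + 18 + 36 + 39 + 42 + 13 + 5 = 168
Divide by 7: 168 / 7 = 24.00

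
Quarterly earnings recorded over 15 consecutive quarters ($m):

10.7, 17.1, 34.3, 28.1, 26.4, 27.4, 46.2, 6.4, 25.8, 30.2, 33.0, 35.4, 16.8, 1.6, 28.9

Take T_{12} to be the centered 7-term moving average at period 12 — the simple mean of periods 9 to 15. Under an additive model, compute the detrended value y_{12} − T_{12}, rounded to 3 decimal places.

Trend T_12 = (25.8 + 30.2 + 33.0 + 35.4 + 16.8 + 1.6 + 28.9) / 7 = 171.7/7 = 24.52857
Detrended value: 35.4 − 24.52857 = 10.871

10.871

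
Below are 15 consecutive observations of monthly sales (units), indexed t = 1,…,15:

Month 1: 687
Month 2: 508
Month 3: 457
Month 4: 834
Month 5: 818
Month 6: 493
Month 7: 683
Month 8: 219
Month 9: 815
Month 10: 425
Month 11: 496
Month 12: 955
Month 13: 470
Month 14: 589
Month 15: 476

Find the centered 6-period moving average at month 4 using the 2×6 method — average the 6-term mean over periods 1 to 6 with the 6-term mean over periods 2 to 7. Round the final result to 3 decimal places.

632.500

Sum over 1–6: 687 + 508 + 457 + 834 + 818 + 493 = 3797
Sum over 2–7: 508 + 457 + 834 + 818 + 493 + 683 = 3793
CMA at t=4 = (3797 + 3793) / (2·6) = 7590 / 12 = 632.500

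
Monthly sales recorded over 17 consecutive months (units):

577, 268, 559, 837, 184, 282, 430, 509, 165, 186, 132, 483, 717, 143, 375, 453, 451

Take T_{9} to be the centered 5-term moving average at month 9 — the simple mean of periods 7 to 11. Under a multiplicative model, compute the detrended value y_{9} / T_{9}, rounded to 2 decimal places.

0.58

Trend T_9 = (430 + 509 + 165 + 186 + 132) / 5 = 1422/5 = 284.4000
Ratio to trend: 165 / 284.4000 = 0.58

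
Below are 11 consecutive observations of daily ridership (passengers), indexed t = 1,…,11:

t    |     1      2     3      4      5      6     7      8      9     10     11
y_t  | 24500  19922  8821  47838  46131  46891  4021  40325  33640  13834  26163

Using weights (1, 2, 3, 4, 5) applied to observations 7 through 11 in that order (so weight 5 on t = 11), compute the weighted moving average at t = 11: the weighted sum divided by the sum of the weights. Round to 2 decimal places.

24782.80

Weighted sum: 1·4021 + 2·40325 + 3·33640 + 4·13834 + 5·26163 = 4021 + 80650 + 100920 + 55336 + 130815 = 371742
Weight total: 1 + 2 + 3 + 4 + 5 = 15
WMA = 371742 / 15 = 24782.80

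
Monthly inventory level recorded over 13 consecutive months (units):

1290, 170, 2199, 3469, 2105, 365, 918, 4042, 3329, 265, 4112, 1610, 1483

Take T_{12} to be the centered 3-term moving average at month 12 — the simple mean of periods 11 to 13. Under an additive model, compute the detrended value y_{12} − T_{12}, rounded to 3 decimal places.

-791.667

Trend T_12 = (4112 + 1610 + 1483) / 3 = 7205/3 = 2401.66667
Detrended value: 1610 − 2401.66667 = -791.667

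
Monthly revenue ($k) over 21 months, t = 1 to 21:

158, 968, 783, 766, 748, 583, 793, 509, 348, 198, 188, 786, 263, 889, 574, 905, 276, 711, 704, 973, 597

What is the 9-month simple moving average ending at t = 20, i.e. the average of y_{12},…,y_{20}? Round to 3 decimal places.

675.667

Sum of periods 12–20: 786 + 263 + 889 + 574 + 905 + 276 + 711 + 704 + 973 = 6081
Divide by 9: 6081 / 9 = 675.667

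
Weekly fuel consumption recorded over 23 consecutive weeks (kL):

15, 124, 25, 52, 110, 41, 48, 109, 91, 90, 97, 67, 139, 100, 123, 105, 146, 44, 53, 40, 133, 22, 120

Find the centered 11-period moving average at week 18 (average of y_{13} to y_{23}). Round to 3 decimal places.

93.182

Sum of periods 13–23: 139 + 100 + 123 + 105 + 146 + 44 + 53 + 40 + 133 + 22 + 120 = 1025
Divide by 11: 1025 / 11 = 93.182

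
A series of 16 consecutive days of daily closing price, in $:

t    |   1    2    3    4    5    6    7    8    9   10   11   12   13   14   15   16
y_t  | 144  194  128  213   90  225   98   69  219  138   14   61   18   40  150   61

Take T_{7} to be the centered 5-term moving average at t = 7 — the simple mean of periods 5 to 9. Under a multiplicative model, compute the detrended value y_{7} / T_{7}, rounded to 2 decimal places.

0.70

Trend T_7 = (90 + 225 + 98 + 69 + 219) / 5 = 701/5 = 140.2000
Ratio to trend: 98 / 140.2000 = 0.70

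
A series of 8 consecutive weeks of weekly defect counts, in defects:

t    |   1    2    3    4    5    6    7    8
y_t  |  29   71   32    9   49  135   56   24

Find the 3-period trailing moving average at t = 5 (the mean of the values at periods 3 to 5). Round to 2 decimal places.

30.00

Sum of periods 3–5: 32 + 9 + 49 = 90
Divide by 3: 90 / 3 = 30.00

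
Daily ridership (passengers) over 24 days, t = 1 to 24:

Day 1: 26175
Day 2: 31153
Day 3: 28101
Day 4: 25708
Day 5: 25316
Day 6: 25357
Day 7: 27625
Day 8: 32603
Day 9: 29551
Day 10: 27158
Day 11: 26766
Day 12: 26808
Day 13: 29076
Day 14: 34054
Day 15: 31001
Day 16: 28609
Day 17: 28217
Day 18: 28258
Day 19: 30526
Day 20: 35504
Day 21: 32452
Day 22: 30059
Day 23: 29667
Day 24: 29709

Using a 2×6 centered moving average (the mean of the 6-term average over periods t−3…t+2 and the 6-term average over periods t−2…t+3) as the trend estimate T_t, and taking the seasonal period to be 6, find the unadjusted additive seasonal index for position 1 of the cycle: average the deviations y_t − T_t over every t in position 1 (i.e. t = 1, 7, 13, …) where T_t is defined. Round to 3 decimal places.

-189.028

Season position 1 occurs at t = 7, 13, 19 (where T_t is defined).
t=7: T_7 = 27814.16667; y_7 − T_7 = 27625 − 27814.16667 = -189.16667
t=13: T_13 = 29264.75000; y_13 − T_13 = 29076 − 29264.75000 = -188.75000
t=19: T_19 = 30715.16667; y_19 − T_19 = 30526 − 30715.16667 = -189.16667
Mean deviation: (-189.16667 + -188.75000 + -189.16667) / 3 = -189.028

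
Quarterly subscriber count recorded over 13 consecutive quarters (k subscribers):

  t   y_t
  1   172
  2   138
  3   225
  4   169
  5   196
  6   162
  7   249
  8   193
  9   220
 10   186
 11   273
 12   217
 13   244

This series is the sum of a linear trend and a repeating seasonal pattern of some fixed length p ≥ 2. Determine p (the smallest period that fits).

First differences y_{t+1} − y_t: -34, 87, -56, 27, -34, 87, -56, 27, -34, 87, …
The difference pattern repeats every 4 terms and not for any smaller step, so p = 4.

4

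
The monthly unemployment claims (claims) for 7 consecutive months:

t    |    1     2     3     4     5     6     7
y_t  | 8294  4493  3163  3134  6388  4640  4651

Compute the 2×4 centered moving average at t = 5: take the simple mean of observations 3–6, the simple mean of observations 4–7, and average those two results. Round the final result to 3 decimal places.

4517.250

Sum over 3–6: 3163 + 3134 + 6388 + 4640 = 17325
Sum over 4–7: 3134 + 6388 + 4640 + 4651 = 18813
CMA at t=5 = (17325 + 18813) / (2·4) = 36138 / 8 = 4517.250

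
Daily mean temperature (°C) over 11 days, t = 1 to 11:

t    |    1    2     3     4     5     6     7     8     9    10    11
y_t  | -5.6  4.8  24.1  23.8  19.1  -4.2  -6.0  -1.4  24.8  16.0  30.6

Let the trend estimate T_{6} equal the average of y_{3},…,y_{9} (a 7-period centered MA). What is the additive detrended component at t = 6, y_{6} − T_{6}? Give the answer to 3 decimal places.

-15.657

Trend T_6 = (24.1 + 23.8 + 19.1 + (-4.2) + (-6.0) + (-1.4) + 24.8) / 7 = 80.2/7 = 11.45714
Detrended value: -4.2 − 11.45714 = -15.657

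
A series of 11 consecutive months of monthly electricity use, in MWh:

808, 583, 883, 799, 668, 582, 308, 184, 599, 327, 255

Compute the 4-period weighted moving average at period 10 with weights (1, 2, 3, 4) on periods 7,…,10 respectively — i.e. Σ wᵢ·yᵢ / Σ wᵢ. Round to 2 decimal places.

Weighted sum: 1·308 + 2·184 + 3·599 + 4·327 = 308 + 368 + 1797 + 1308 = 3781
Weight total: 1 + 2 + 3 + 4 = 10
WMA = 3781 / 10 = 378.10

378.10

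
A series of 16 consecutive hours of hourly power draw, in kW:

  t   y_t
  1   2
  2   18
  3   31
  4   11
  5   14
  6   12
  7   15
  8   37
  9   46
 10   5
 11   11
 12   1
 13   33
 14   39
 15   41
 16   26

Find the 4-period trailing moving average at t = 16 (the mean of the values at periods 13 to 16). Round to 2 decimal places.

34.75

Sum of periods 13–16: 33 + 39 + 41 + 26 = 139
Divide by 4: 139 / 4 = 34.75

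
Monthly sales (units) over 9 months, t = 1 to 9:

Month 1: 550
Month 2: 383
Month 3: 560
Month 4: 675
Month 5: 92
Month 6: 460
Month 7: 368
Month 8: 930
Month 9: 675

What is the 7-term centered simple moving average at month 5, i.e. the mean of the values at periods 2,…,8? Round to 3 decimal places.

495.429

Sum of periods 2–8: 383 + 560 + 675 + 92 + 460 + 368 + 930 = 3468
Divide by 7: 3468 / 7 = 495.429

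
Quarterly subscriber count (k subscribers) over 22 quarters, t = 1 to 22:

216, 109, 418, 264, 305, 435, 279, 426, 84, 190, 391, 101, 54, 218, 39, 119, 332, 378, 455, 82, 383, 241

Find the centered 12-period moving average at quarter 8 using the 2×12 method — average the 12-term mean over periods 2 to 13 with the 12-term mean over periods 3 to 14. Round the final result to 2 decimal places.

Sum over 2–13: 109 + 418 + 264 + 305 + 435 + 279 + 426 + 84 + 190 + 391 + 101 + 54 = 3056
Sum over 3–14: 418 + 264 + 305 + 435 + 279 + 426 + 84 + 190 + 391 + 101 + 54 + 218 = 3165
CMA at t=8 = (3056 + 3165) / (2·12) = 6221 / 24 = 259.21

259.21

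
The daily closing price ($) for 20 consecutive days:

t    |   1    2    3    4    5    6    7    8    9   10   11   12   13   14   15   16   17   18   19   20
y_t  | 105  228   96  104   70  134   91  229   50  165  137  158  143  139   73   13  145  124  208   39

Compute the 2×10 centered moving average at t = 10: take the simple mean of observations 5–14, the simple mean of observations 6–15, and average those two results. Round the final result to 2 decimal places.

Sum over 5–14: 70 + 134 + 91 + 229 + 50 + 165 + 137 + 158 + 143 + 139 = 1316
Sum over 6–15: 134 + 91 + 229 + 50 + 165 + 137 + 158 + 143 + 139 + 73 = 1319
CMA at t=10 = (1316 + 1319) / (2·10) = 2635 / 20 = 131.75

131.75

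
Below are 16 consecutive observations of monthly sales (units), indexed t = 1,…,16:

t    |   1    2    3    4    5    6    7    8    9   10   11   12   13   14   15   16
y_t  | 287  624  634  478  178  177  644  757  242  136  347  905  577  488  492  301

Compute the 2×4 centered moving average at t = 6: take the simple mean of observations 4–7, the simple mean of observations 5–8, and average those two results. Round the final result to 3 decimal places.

Sum over 4–7: 478 + 178 + 177 + 644 = 1477
Sum over 5–8: 178 + 177 + 644 + 757 = 1756
CMA at t=6 = (1477 + 1756) / (2·4) = 3233 / 8 = 404.125

404.125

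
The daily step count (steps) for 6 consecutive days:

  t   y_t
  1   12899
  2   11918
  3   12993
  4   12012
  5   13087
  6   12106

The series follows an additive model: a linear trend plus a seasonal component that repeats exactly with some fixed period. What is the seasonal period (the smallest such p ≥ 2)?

2

First differences y_{t+1} − y_t: -981, 1075, -981, 1075, -981, …
The difference pattern repeats every 2 terms and not for any smaller step, so p = 2.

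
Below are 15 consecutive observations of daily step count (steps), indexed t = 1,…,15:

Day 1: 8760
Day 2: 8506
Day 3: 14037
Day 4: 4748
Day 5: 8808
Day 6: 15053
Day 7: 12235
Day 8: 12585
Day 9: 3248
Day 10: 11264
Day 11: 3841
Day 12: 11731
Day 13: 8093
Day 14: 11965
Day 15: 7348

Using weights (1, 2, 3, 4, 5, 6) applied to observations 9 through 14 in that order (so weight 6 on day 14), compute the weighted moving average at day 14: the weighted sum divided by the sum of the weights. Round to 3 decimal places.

9356.095

Weighted sum: 1·3248 + 2·11264 + 3·3841 + 4·11731 + 5·8093 + 6·11965 = 3248 + 22528 + 11523 + 46924 + 40465 + 71790 = 196478
Weight total: 1 + 2 + 3 + 4 + 5 + 6 = 21
WMA = 196478 / 21 = 9356.095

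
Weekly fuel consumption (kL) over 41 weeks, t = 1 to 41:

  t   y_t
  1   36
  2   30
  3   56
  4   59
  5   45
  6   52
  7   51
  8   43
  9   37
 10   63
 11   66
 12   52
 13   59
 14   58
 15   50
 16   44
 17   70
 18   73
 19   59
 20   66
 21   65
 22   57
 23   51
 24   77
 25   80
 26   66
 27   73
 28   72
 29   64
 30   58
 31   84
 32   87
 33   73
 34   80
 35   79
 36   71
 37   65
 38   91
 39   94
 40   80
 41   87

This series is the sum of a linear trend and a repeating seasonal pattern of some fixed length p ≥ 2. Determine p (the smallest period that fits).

First differences y_{t+1} − y_t: -6, 26, 3, -14, 7, -1, -8, -6, 26, 3, -14, 7, -1, -8, -6, 26, …
The difference pattern repeats every 7 terms and not for any smaller step, so p = 7.

7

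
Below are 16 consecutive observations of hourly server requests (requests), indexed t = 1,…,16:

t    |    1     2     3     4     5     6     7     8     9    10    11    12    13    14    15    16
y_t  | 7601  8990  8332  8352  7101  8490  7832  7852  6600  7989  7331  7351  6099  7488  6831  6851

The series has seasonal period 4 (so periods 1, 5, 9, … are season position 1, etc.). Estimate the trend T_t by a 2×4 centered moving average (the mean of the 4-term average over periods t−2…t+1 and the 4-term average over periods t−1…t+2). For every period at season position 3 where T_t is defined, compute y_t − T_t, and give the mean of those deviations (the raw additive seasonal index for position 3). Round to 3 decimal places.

75.833

Season position 3 occurs at t = 3, 7, 11 (where T_t is defined).
t=3: T_3 = 8256.25000; y_3 − T_3 = 8332 − 8256.25000 = 75.75000
t=7: T_7 = 7756.12500; y_7 − T_7 = 7832 − 7756.12500 = 75.87500
t=11: T_11 = 7255.12500; y_11 − T_11 = 7331 − 7255.12500 = 75.87500
Mean deviation: (75.75000 + 75.87500 + 75.87500) / 3 = 75.833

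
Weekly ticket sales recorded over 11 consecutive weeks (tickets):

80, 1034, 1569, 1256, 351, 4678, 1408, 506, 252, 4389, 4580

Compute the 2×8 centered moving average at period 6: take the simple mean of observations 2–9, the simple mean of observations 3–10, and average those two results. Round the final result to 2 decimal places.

Sum over 2–9: 1034 + 1569 + 1256 + 351 + 4678 + 1408 + 506 + 252 = 11054
Sum over 3–10: 1569 + 1256 + 351 + 4678 + 1408 + 506 + 252 + 4389 = 14409
CMA at t=6 = (11054 + 14409) / (2·8) = 25463 / 16 = 1591.44

1591.44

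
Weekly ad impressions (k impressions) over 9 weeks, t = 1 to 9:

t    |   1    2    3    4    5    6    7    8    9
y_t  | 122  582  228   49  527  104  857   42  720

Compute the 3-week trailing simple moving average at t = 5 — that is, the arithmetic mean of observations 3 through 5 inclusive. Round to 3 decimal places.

268.000

Sum of periods 3–5: 228 + 49 + 527 = 804
Divide by 3: 804 / 3 = 268.000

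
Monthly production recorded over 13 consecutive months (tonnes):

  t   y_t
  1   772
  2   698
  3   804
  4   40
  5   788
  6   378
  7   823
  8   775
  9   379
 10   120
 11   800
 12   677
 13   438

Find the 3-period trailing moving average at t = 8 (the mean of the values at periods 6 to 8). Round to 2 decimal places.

658.67

Sum of periods 6–8: 378 + 823 + 775 = 1976
Divide by 3: 1976 / 3 = 658.67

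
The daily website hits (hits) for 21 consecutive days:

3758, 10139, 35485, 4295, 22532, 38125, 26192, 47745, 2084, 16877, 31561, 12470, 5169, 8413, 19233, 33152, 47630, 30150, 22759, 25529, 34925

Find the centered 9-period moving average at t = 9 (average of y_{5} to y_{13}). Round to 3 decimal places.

22528.333

Sum of periods 5–13: 22532 + 38125 + 26192 + 47745 + 2084 + 16877 + 31561 + 12470 + 5169 = 202755
Divide by 9: 202755 / 9 = 22528.333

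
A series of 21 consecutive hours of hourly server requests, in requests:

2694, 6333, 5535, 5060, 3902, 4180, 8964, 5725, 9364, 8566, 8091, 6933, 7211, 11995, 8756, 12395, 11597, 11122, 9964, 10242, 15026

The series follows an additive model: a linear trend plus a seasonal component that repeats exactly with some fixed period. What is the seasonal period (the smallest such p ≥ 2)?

7

First differences y_{t+1} − y_t: 3639, -798, -475, -1158, 278, 4784, -3239, 3639, -798, -475, -1158, 278, 4784, -3239, 3639, -798, …
The difference pattern repeats every 7 terms and not for any smaller step, so p = 7.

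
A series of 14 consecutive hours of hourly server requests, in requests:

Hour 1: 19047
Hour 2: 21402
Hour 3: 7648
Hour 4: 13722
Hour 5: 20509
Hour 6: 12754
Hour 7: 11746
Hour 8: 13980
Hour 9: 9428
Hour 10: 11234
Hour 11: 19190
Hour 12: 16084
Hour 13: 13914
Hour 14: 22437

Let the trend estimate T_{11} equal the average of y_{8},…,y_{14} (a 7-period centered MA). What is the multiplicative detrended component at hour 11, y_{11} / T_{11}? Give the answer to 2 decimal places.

1.26

Trend T_11 = (13980 + 9428 + 11234 + 19190 + 16084 + 13914 + 22437) / 7 = 106267/7 = 15181.0000
Ratio to trend: 19190 / 15181.0000 = 1.26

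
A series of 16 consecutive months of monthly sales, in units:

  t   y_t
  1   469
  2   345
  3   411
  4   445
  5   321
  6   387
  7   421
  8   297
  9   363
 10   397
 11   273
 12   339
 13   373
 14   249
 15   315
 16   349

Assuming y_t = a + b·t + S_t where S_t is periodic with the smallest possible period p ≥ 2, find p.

3

First differences y_{t+1} − y_t: -124, 66, 34, -124, 66, 34, -124, 66, …
The difference pattern repeats every 3 terms and not for any smaller step, so p = 3.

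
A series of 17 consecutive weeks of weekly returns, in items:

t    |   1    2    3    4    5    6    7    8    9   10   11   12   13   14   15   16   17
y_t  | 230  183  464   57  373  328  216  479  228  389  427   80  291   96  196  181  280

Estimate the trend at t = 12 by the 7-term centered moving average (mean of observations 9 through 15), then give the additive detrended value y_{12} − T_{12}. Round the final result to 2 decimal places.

Trend T_12 = (228 + 389 + 427 + 80 + 291 + 96 + 196) / 7 = 1707/7 = 243.8571
Detrended value: 80 − 243.8571 = -163.86

-163.86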